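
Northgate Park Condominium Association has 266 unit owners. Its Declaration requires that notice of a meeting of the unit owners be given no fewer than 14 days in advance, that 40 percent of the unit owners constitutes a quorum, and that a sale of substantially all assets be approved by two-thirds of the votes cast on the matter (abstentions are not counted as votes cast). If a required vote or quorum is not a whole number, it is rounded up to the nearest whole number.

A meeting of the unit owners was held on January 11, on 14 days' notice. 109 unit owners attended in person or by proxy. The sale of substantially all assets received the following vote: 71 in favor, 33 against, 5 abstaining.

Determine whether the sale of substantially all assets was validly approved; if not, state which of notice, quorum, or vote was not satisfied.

Notice: 14 days given; 14 required. Satisfied.
Quorum: 40% of 266 = 106.40, rounded up to 107; 109 present. Satisfied.
Vote: requires two-thirds of the votes cast (109 − 5 abstaining = 104); 2/3 of 104 = 69.33, rounded up to 70, so 70 needed; 71 in favor. Satisfied.

Valid — all requirements satisfied.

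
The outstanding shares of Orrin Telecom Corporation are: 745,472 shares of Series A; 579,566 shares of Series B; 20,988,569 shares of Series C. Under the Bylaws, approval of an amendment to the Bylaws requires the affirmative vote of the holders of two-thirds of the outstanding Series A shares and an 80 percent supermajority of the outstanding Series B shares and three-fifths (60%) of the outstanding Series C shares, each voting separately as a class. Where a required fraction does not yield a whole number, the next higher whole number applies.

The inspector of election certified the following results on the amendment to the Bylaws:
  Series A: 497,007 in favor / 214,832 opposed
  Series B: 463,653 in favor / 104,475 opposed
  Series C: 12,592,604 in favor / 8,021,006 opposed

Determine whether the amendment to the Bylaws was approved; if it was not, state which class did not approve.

Series A: 2/3 of 745472 = 496981.33, rounded up to 496982; 496,982 required, 497,007 in favor — approved.
Series B: 4/5 of 579566 = 463652.80, rounded up to 463653; 463,653 required, 463,653 in favor — approved.
Series C: 3/5 of 20988569 = 12593141.40, rounded up to 12593142; 12,593,142 required, 12,592,604 in favor — not approved.

Not approved — the Series C shares did not give the required vote.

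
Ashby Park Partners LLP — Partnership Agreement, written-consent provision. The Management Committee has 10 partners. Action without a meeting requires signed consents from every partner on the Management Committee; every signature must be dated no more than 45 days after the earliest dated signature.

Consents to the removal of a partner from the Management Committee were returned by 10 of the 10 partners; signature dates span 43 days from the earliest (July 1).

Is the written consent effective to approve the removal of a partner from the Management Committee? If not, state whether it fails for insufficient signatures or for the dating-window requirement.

Signatures required: all of 10 — unanimous means all 10, so 10 needed; 10 signed. Sufficient.
Dating window: the latest signature is 43 days after the earliest; the limit is 45 days. Within the window.

Effective — both the signature and dating-window requirements are satisfied.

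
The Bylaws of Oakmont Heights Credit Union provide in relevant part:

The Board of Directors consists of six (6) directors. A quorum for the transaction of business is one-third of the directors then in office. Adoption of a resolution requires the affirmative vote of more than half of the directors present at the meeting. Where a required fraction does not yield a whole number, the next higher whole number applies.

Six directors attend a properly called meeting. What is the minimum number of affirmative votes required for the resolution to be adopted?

The resolution requires a majority of the directors present (6).
A majority of 6 is 4.

4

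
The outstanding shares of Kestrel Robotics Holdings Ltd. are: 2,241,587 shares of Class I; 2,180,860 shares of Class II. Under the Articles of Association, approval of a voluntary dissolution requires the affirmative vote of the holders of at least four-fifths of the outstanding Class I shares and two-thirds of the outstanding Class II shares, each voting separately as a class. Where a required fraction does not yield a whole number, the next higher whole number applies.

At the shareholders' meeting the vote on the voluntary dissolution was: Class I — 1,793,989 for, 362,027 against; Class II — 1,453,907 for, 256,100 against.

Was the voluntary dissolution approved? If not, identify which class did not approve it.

Class I: 4/5 of 2241587 = 1793269.60, rounded up to 1793270; 1,793,270 required, 1,793,989 in favor — approved.
Class II: 2/3 of 2180860 = 1453906.67, rounded up to 1453907; 1,453,907 required, 1,453,907 in favor — approved.

Approved — every class gave the required vote.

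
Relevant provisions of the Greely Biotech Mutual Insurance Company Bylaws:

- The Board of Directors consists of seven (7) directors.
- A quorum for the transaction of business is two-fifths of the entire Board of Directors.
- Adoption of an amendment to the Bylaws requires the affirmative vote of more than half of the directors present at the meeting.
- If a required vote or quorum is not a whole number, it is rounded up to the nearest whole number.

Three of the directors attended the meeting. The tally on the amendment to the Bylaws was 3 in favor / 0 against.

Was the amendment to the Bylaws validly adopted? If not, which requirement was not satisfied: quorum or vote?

Quorum: 3 present; quorum is 3. Satisfied.
Vote: the amendment to the Bylaws requires a majority of the directors present (3). A majority of 3 is 2, so 2 affirmative votes are needed; 3 voted in favor. Satisfied.

Valid — all requirements satisfied.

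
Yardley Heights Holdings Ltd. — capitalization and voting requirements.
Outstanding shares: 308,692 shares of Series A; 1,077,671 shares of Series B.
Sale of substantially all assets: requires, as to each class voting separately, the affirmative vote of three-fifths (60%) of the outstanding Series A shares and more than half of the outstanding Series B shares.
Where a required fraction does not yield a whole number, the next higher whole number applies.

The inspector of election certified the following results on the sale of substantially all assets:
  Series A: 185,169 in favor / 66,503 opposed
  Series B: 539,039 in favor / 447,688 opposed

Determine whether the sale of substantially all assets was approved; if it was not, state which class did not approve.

Not approved — the Series A shares did not give the required vote.

Series A: 3/5 of 308692 = 185215.20, rounded up to 185216; 185,216 required, 185,169 in favor — not approved.
Series B: a majority of 1077671 is 538836; 538,836 required, 539,039 in favor — approved.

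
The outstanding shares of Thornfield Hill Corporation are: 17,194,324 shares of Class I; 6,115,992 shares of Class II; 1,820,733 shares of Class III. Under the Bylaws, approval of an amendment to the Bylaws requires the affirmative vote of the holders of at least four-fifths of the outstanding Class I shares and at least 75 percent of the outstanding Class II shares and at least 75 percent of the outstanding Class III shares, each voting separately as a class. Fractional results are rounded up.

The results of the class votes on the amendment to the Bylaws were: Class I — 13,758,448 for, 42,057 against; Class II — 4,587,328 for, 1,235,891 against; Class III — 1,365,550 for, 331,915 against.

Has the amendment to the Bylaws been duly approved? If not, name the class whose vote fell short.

Class I: 4/5 of 17194324 = 13755459.20, rounded up to 13755460; 13,755,460 required, 13,758,448 in favor — approved.
Class II: 3/4 of 6115992 = 4586994; 4,586,994 required, 4,587,328 in favor — approved.
Class III: 3/4 of 1820733 = 1365549.75, rounded up to 1365550; 1,365,550 required, 1,365,550 in favor — approved.

Approved — every class gave the required vote.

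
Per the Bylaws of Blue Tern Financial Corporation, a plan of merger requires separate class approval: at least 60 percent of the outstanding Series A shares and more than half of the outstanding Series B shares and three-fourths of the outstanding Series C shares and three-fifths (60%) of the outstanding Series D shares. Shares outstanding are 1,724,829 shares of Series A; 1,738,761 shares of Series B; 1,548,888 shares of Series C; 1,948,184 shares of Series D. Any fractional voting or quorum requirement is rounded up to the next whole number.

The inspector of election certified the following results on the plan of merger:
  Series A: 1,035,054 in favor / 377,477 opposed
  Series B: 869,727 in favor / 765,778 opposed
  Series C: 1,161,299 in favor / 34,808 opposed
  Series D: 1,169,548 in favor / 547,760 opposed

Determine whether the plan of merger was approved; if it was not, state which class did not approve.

Not approved — the Series C shares did not give the required vote.

Series A: 3/5 of 1724829 = 1034897.40, rounded up to 1034898; 1,034,898 required, 1,035,054 in favor — approved.
Series B: a majority of 1738761 is 869381; 869,381 required, 869,727 in favor — approved.
Series C: 3/4 of 1548888 = 1161666; 1,161,666 required, 1,161,299 in favor — not approved.
Series D: 3/5 of 1948184 = 1168910.40, rounded up to 1168911; 1,168,911 required, 1,169,548 in favor — approved.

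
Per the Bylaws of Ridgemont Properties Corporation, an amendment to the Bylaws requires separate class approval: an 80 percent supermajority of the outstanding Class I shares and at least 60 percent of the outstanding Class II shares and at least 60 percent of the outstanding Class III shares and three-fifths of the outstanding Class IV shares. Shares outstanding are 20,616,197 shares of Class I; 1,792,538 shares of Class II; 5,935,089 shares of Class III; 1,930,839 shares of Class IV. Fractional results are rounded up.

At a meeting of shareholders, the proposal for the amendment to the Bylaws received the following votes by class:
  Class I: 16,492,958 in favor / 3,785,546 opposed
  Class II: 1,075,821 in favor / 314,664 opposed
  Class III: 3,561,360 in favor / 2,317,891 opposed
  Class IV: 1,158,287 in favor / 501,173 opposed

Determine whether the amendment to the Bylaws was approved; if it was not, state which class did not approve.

Not approved — the Class IV shares did not give the required vote.

Class I: 4/5 of 20616197 = 16492957.60, rounded up to 16492958; 16,492,958 required, 16,492,958 in favor — approved.
Class II: 3/5 of 1792538 = 1075522.80, rounded up to 1075523; 1,075,523 required, 1,075,821 in favor — approved.
Class III: 3/5 of 5935089 = 3561053.40, rounded up to 3561054; 3,561,054 required, 3,561,360 in favor — approved.
Class IV: 3/5 of 1930839 = 1158503.40, rounded up to 1158504; 1,158,504 required, 1,158,287 in favor — not approved.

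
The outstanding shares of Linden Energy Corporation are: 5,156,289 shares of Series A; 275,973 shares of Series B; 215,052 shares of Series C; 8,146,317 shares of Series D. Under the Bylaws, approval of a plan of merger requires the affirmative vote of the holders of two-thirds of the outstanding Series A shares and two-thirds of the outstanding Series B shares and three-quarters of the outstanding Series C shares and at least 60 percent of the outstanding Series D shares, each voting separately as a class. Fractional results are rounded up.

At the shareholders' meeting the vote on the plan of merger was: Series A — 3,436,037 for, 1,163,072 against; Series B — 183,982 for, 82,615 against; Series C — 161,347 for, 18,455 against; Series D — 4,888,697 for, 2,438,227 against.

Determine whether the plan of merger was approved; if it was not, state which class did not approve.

Not approved — the Series A shares did not give the required vote.

Series A: 2/3 of 5156289 = 3437526; 3,437,526 required, 3,436,037 in favor — not approved.
Series B: 2/3 of 275973 = 183982; 183,982 required, 183,982 in favor — approved.
Series C: 3/4 of 215052 = 161289; 161,289 required, 161,347 in favor — approved.
Series D: 3/5 of 8146317 = 4887790.20, rounded up to 4887791; 4,887,791 required, 4,888,697 in favor — approved.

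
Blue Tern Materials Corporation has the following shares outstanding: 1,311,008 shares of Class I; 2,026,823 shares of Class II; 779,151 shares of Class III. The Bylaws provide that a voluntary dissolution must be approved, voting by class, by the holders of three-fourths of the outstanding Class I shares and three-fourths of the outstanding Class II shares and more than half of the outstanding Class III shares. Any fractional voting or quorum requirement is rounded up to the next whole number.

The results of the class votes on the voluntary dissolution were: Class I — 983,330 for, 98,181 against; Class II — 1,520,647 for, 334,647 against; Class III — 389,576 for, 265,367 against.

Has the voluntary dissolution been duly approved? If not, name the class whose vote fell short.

Approved — every class gave the required vote.

Class I: 3/4 of 1311008 = 983256; 983,256 required, 983,330 in favor — approved.
Class II: 3/4 of 2026823 = 1520117.25, rounded up to 1520118; 1,520,118 required, 1,520,647 in favor — approved.
Class III: a majority of 779151 is 389576; 389,576 required, 389,576 in favor — approved.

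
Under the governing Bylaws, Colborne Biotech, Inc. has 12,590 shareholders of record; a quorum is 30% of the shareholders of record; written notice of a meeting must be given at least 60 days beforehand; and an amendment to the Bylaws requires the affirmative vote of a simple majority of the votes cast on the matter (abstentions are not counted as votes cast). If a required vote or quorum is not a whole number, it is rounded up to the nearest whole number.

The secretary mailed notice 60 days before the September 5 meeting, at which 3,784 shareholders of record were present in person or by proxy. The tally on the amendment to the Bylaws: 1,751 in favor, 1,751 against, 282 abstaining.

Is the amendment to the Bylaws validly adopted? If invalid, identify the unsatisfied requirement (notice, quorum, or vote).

Notice: 60 days given; 60 required. Satisfied.
Quorum: 30% of 12,590 = 3,777; 3,784 present. Satisfied.
Vote: requires a majority of the votes cast (3,784 − 282 abstaining = 3,502); a majority of 3502 is 1752, so 1,752 needed; 1,751 in favor. Not satisfied.

Invalid — vote requirement not satisfied.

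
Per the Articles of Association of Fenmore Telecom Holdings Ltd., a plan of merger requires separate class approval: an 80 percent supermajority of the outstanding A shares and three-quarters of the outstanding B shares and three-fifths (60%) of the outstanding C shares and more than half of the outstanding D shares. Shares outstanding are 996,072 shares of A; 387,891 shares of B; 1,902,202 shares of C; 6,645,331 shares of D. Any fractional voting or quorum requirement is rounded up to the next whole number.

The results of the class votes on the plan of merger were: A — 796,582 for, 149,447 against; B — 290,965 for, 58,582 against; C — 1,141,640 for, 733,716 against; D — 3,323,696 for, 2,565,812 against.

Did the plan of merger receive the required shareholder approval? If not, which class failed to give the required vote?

A: 4/5 of 996072 = 796857.60, rounded up to 796858; 796,858 required, 796,582 in favor — not approved.
B: 3/4 of 387891 = 290918.25, rounded up to 290919; 290,919 required, 290,965 in favor — approved.
C: 3/5 of 1902202 = 1141321.20, rounded up to 1141322; 1,141,322 required, 1,141,640 in favor — approved.
D: a majority of 6645331 is 3322666; 3,322,666 required, 3,323,696 in favor — approved.

Not approved — the A shares did not give the required vote.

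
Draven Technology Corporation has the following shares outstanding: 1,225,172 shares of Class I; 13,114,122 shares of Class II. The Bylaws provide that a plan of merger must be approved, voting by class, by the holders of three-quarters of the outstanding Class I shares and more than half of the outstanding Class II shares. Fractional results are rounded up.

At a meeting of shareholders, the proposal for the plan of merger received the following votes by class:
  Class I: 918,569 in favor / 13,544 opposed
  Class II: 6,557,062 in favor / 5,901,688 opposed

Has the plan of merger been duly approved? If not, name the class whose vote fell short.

Class I: 3/4 of 1225172 = 918879; 918,879 required, 918,569 in favor — not approved.
Class II: a majority of 13114122 is 6557062; 6,557,062 required, 6,557,062 in favor — approved.

Not approved — the Class I shares did not give the required vote.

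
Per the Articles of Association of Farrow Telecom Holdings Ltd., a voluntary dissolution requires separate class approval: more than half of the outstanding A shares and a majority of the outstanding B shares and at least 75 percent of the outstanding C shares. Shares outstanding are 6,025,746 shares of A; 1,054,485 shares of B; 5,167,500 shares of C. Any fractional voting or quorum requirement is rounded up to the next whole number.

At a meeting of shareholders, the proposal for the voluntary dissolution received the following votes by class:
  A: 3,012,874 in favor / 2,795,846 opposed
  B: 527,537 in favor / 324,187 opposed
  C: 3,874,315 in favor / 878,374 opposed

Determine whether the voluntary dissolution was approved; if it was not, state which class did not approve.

A: a majority of 6025746 is 3012874; 3,012,874 required, 3,012,874 in favor — approved.
B: a majority of 1054485 is 527243; 527,243 required, 527,537 in favor — approved.
C: 3/4 of 5167500 = 3875625; 3,875,625 required, 3,874,315 in favor — not approved.

Not approved — the C shares did not give the required vote.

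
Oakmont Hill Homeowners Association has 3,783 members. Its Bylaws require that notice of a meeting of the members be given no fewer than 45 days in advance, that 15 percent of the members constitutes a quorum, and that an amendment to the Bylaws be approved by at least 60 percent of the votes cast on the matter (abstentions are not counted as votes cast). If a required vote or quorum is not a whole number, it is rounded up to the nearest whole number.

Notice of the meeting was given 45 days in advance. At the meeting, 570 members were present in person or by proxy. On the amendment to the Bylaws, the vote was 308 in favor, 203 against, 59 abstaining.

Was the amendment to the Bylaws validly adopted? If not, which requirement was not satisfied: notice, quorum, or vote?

Notice: 45 days given; 45 required. Satisfied.
Quorum: 15% of 3,783 = 567.45, rounded up to 568; 570 present. Satisfied.
Vote: requires three-fifths of the votes cast (570 − 59 abstaining = 511); 3/5 of 511 = 306.60, rounded up to 307, so 307 needed; 308 in favor. Satisfied.

Valid — all requirements satisfied.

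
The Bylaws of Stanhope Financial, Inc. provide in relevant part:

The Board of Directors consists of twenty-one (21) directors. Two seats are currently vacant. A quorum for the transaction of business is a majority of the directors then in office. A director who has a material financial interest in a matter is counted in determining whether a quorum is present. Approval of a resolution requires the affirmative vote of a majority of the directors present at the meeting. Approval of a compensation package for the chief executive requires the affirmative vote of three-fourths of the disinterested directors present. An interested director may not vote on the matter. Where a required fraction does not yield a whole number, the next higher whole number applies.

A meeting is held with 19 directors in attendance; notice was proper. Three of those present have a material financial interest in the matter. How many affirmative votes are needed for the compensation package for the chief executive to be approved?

The compensation package for the chief executive requires three-fourths of the disinterested directors present (19 − 3 = 16).
3/4 of 16 = 12.

12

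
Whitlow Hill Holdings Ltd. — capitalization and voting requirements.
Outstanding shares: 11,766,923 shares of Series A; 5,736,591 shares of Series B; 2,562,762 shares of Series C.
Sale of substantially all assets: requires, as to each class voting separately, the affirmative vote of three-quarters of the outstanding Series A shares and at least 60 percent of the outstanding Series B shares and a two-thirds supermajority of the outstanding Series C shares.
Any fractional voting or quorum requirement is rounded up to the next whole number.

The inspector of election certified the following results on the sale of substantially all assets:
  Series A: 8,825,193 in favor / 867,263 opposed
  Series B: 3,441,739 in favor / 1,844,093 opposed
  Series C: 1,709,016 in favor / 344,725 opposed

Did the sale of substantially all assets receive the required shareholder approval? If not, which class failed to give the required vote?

Not approved — the Series B shares did not give the required vote.

Series A: 3/4 of 11766923 = 8825192.25, rounded up to 8825193; 8,825,193 required, 8,825,193 in favor — approved.
Series B: 3/5 of 5736591 = 3441954.60, rounded up to 3441955; 3,441,955 required, 3,441,739 in favor — not approved.
Series C: 2/3 of 2562762 = 1708508; 1,708,508 required, 1,709,016 in favor — approved.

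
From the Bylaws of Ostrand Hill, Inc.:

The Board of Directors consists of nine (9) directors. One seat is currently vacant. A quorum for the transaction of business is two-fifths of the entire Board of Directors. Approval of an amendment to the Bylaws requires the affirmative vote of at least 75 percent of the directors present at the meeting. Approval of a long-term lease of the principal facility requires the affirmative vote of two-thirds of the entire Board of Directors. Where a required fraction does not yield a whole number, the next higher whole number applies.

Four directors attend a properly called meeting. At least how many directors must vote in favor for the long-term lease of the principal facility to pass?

6

The long-term lease of the principal facility requires two-thirds of the entire Board of Directors (9).
2/3 of 9 = 6.
(Only 4 can vote, so the long-term lease of the principal facility cannot pass at this meeting, but the required vote is still 6.)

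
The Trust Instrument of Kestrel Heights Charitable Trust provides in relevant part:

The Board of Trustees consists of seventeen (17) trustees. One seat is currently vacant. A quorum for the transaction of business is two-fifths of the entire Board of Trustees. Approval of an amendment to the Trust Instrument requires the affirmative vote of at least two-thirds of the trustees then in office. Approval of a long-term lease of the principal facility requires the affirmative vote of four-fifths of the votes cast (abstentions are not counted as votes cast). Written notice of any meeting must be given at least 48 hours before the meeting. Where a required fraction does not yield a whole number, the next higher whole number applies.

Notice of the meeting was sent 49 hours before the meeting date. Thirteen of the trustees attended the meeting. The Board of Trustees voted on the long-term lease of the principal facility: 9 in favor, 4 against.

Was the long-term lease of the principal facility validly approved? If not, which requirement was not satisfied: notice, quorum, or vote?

Invalid — vote requirement not satisfied.

Notice: 49 hours given; 48 required (49 ≥ 48). Satisfied.
Quorum: 13 present; quorum is 7. Satisfied.
Vote: the long-term lease of the principal facility requires four-fifths of the votes cast (13). 4/5 of 13 = 10.40, rounded up to 11, so 11 affirmative votes are needed; 9 voted in favor. Not satisfied.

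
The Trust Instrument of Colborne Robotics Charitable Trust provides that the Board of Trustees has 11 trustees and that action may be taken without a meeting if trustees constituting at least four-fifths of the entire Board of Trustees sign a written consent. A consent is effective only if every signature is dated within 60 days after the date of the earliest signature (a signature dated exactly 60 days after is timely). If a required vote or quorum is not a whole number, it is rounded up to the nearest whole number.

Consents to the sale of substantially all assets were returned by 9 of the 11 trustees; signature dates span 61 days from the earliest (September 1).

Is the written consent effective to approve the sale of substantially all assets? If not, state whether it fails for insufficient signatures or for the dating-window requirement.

Signatures required: at least four-fifths of 11 — 4/5 of 11 = 8.80, rounded up to 9, so 9 needed; 9 signed. Sufficient.
Dating window: the latest signature is 61 days after the earliest; the limit is 60 days. Outside the window.

Not effective — dating-window requirement not satisfied.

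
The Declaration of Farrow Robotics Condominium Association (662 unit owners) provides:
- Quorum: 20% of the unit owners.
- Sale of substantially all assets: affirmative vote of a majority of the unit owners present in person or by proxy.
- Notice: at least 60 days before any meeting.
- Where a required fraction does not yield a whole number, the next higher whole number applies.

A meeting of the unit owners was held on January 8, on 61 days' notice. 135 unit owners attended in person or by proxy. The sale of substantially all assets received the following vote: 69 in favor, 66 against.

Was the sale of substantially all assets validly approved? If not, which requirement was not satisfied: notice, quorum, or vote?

Valid — all requirements satisfied.

Notice: 61 days given; 60 required. Satisfied.
Quorum: 20% of 662 = 132.40, rounded up to 133; 135 present. Satisfied.
Vote: requires a majority of those present (135); a majority of 135 is 68, so 68 needed; 69 in favor. Satisfied.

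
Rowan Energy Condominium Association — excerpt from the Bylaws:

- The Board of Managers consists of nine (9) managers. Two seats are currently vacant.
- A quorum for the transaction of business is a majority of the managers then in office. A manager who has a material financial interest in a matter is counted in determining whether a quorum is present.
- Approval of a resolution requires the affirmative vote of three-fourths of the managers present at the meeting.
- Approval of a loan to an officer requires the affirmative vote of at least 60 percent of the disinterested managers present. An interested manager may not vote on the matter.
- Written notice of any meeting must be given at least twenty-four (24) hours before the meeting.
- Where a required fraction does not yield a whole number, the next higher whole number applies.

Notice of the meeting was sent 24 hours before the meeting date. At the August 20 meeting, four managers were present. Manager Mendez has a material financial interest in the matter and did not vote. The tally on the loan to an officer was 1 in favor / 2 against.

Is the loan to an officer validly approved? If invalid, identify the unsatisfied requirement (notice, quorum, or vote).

Notice: 24 hours given; 24 required (24 ≥ 24). Satisfied.
Quorum: 4 present (interested managers count toward quorum); quorum is 4. Satisfied.
Vote: the loan to an officer requires three-fifths of the disinterested managers present (4 − 1 = 3). 3/5 of 3 = 1.80, rounded up to 2, so 2 affirmative votes are needed; 1 voted in favor. Not satisfied.

Invalid — vote requirement not satisfied.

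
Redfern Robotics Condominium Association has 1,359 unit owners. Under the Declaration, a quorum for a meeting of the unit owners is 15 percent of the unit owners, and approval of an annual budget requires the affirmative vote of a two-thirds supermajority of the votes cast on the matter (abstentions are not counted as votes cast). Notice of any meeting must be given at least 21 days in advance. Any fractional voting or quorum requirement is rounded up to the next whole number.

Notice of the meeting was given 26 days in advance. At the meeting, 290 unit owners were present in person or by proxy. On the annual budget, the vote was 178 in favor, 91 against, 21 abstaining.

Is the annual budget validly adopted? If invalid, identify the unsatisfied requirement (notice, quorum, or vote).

Invalid — vote requirement not satisfied.

Notice: 26 days given; 21 required. Satisfied.
Quorum: 15% of 1,359 = 203.85, rounded up to 204; 290 present. Satisfied.
Vote: requires two-thirds of the votes cast (290 − 21 abstaining = 269); 2/3 of 269 = 179.33, rounded up to 180, so 180 needed; 178 in favor. Not satisfied.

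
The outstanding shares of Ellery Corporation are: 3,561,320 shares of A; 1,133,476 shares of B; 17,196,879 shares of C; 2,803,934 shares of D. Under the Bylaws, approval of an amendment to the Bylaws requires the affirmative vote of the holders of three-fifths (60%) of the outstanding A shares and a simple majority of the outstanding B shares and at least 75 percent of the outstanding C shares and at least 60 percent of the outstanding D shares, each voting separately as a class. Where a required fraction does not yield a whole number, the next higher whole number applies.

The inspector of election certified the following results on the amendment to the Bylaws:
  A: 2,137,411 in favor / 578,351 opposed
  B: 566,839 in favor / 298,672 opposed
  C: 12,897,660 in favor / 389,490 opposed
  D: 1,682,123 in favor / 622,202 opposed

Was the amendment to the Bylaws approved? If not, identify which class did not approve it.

A: 3/5 of 3561320 = 2136792; 2,136,792 required, 2,137,411 in favor — approved.
B: a majority of 1133476 is 566739; 566,739 required, 566,839 in favor — approved.
C: 3/4 of 17196879 = 12897659.25, rounded up to 12897660; 12,897,660 required, 12,897,660 in favor — approved.
D: 3/5 of 2803934 = 1682360.40, rounded up to 1682361; 1,682,361 required, 1,682,123 in favor — not approved.

Not approved — the D shares did not give the required vote.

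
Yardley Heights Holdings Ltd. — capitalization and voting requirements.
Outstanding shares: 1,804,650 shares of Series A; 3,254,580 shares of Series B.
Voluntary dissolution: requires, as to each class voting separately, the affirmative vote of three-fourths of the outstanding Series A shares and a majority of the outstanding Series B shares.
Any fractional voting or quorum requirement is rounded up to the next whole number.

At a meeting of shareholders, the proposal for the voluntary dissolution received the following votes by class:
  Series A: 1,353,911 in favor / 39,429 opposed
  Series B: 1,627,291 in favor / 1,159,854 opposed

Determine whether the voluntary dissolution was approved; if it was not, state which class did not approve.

Series A: 3/4 of 1804650 = 1353487.50, rounded up to 1353488; 1,353,488 required, 1,353,911 in favor — approved.
Series B: a majority of 3254580 is 1627291; 1,627,291 required, 1,627,291 in favor — approved.

Approved — every class gave the required vote.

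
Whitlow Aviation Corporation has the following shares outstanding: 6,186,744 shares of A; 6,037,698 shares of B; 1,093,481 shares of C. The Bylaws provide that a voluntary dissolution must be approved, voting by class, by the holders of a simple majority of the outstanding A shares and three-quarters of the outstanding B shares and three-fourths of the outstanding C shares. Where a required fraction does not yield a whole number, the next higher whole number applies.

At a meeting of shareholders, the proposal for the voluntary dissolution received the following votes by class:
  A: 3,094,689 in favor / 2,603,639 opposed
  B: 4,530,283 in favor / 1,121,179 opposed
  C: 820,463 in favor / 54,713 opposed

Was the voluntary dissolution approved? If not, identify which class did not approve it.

Approved — every class gave the required vote.

A: a majority of 6186744 is 3093373; 3,093,373 required, 3,094,689 in favor — approved.
B: 3/4 of 6037698 = 4528273.50, rounded up to 4528274; 4,528,274 required, 4,530,283 in favor — approved.
C: 3/4 of 1093481 = 820110.75, rounded up to 820111; 820,111 required, 820,463 in favor — approved.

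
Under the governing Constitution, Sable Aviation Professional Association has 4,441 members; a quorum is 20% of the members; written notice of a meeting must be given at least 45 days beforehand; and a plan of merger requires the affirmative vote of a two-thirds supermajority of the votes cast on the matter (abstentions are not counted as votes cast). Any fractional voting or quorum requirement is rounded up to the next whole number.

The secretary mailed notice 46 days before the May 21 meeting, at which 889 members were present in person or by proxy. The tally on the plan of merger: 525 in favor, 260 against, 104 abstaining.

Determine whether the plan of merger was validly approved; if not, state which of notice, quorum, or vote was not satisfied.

Valid — all requirements satisfied.

Notice: 46 days given; 45 required. Satisfied.
Quorum: 20% of 4,441 = 888.20, rounded up to 889; 889 present. Satisfied.
Vote: requires two-thirds of the votes cast (889 − 104 abstaining = 785); 2/3 of 785 = 523.33, rounded up to 524, so 524 needed; 525 in favor. Satisfied.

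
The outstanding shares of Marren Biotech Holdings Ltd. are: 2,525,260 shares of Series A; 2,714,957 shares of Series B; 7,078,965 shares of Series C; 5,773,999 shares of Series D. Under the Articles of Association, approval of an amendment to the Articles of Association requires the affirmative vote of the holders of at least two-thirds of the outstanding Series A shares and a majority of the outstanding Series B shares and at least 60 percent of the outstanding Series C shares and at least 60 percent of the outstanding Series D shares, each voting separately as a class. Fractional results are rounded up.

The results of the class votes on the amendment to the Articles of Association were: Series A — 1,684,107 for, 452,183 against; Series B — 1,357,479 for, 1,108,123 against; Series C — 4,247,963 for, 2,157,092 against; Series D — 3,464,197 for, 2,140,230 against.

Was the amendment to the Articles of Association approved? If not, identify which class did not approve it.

Series A: 2/3 of 2525260 = 1683506.67, rounded up to 1683507; 1,683,507 required, 1,684,107 in favor — approved.
Series B: a majority of 2714957 is 1357479; 1,357,479 required, 1,357,479 in favor — approved.
Series C: 3/5 of 7078965 = 4247379; 4,247,379 required, 4,247,963 in favor — approved.
Series D: 3/5 of 5773999 = 3464399.40, rounded up to 3464400; 3,464,400 required, 3,464,197 in favor — not approved.

Not approved — the Series D shares did not give the required vote.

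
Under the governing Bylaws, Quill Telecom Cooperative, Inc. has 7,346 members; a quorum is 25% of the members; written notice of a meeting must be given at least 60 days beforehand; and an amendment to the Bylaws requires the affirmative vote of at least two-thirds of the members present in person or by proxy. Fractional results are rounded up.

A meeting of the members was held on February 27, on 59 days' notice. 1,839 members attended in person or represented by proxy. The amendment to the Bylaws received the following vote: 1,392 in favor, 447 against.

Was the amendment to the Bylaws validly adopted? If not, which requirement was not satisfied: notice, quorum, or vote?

Invalid — notice requirement not satisfied.

Notice: 59 days given; 60 required. Not satisfied.
Quorum: 25% of 7,346 = 1,836.50, rounded up to 1,837; 1,839 present. Satisfied.
Vote: requires two-thirds of those present (1,839); 2/3 of 1839 = 1226, so 1,226 needed; 1,392 in favor. Satisfied.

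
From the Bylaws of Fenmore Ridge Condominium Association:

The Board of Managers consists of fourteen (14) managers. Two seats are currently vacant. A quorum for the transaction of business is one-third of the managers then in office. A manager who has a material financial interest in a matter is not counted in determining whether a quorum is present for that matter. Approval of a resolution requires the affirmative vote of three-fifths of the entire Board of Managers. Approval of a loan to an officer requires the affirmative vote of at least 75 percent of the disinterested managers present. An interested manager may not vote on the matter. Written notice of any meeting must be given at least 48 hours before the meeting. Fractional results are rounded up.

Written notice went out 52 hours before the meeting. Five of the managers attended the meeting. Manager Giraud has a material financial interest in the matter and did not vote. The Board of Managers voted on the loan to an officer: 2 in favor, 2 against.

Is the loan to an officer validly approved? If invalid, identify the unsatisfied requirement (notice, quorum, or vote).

Notice: 52 hours given; 48 required (52 ≥ 48). Satisfied.
Quorum: 5 present, but the 1 interested manager does not count, leaving 4. Quorum is 4. Satisfied.
Vote: the loan to an officer requires three-fourths of the disinterested managers present (5 − 1 = 4). 3/4 of 4 = 3, so 3 affirmative votes are needed; 2 voted in favor. Not satisfied.

Invalid — vote requirement not satisfied.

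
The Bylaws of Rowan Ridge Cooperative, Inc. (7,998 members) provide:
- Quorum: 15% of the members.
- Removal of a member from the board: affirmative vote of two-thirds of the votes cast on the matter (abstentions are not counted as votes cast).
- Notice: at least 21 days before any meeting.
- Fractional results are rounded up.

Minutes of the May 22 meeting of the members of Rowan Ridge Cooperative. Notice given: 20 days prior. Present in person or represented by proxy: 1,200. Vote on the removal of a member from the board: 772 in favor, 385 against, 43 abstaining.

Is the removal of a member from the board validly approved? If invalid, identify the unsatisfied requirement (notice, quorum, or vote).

Invalid — notice requirement not satisfied.

Notice: 20 days given; 21 required. Not satisfied.
Quorum: 15% of 7,998 = 1,199.70, rounded up to 1,200; 1,200 present. Satisfied.
Vote: requires two-thirds of the votes cast (1,200 − 43 abstaining = 1,157); 2/3 of 1157 = 771.33, rounded up to 772, so 772 needed; 772 in favor. Satisfied.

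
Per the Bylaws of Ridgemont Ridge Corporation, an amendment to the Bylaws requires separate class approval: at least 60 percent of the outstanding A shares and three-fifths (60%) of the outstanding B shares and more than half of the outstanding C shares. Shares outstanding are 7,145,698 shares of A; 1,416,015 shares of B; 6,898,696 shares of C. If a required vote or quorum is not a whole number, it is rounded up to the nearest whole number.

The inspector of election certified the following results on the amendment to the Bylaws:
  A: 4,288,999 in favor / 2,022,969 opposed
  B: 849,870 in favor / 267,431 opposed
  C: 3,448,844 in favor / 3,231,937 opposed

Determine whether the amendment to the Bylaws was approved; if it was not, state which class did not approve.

Not approved — the C shares did not give the required vote.

A: 3/5 of 7145698 = 4287418.80, rounded up to 4287419; 4,287,419 required, 4,288,999 in favor — approved.
B: 3/5 of 1416015 = 849609; 849,609 required, 849,870 in favor — approved.
C: a majority of 6898696 is 3449349; 3,449,349 required, 3,448,844 in favor — not approved.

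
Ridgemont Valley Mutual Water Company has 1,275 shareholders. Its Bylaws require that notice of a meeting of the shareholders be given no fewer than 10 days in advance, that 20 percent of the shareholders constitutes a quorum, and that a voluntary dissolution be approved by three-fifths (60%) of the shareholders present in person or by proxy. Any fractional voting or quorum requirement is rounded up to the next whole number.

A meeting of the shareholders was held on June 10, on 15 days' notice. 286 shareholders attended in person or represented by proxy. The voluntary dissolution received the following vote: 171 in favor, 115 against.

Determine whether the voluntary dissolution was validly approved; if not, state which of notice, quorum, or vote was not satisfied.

Invalid — vote requirement not satisfied.

Notice: 15 days given; 10 required. Satisfied.
Quorum: 20% of 1,275 = 255; 286 present. Satisfied.
Vote: requires three-fifths of those present (286); 3/5 of 286 = 171.60, rounded up to 172, so 172 needed; 171 in favor. Not satisfied.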